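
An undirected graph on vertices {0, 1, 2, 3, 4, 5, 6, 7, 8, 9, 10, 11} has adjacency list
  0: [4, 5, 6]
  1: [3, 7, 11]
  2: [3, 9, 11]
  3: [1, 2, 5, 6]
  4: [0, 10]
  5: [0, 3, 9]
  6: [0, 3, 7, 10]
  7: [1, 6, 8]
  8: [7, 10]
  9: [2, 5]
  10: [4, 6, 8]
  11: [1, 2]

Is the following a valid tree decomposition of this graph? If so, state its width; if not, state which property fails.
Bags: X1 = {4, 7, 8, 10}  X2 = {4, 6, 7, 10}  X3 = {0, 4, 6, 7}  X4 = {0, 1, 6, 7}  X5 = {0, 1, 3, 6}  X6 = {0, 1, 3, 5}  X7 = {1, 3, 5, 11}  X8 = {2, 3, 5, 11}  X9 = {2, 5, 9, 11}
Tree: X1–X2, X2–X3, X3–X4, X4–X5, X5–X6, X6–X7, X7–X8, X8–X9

Checking the three conditions: (i) the bags cover all of {0, 1, 2, 3, 4, 5, 6, 7, 8, 9, 10, 11}; (ii) for each edge, some bag contains both endpoints; (iii) the bags containing any fixed vertex form a subtree. All hold, so the decomposition is valid with width 4 − 1 = 3.

Yes; width 3.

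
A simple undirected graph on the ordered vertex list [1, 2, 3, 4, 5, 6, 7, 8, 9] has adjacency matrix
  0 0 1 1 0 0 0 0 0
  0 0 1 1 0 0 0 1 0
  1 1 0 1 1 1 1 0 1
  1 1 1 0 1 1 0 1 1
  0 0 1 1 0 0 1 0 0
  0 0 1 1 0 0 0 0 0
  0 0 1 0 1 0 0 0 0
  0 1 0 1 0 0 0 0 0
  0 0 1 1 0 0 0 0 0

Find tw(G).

A width-2 tree decomposition is:
Bags: B1 = {2, 3, 4}  B2 = {1, 3, 4}  B3 = {3, 4, 6}  B4 = {3, 4, 5}  B5 = {3, 4, 9}  B6 = {2, 4, 8}  B7 = {3, 5, 7}
Tree: B1–B2, B1–B3, B1–B4, B1–B5, B1–B6, B4–B7
The largest bag has 3 vertices, giving width 2; this decomposition certifies tw(G) ≤ 2. On the other hand G contains the 3-clique {2, 4, 8}. A clique must lie in a single bag of any decomposition, so no decomposition can have width below 2. Combining the bounds, tw(G) = 2.

2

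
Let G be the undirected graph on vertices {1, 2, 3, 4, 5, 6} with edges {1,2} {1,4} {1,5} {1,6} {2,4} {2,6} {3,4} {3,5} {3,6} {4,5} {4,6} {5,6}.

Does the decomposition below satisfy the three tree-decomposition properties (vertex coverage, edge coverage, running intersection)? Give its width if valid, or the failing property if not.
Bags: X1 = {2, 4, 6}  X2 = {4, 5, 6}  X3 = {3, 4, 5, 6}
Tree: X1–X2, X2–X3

No — vertex 1 appears in no bag.

A tree decomposition must satisfy three properties: every vertex lies in some bag; for every edge, both endpoints lie together in some bag; and for every vertex, the bags containing it form a connected subtree. Here vertex 1 appears in no bag, so the decomposition is invalid.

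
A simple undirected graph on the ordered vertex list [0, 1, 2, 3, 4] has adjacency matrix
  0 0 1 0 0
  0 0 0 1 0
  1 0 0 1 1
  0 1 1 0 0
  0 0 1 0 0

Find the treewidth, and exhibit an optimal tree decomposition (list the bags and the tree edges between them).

Every bag has size at most 2, so the width is 2 − 1 = 1 and tw(G) ≤ 1. G has an edge, so its treewidth is at least 1. Hence tw(G) = 1 exactly.

Treewidth 1.
Bags: B1 = {2, 3}  B2 = {2, 4}  B3 = {1, 3}  B4 = {0, 2}
Tree: B1–B2, B1–B3, B2–B4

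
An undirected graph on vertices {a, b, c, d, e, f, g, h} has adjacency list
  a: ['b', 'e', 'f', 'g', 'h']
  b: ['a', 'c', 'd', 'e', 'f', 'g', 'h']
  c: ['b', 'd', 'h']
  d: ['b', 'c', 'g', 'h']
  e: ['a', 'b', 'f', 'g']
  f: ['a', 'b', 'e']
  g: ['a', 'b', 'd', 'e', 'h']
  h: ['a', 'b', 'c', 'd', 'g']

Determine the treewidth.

3

A width-3 tree decomposition is:
Bags: B1 = {b, d, g, h}  B2 = {a, b, g, h}  B3 = {a, b, e, g}  B4 = {b, c, d, h}  B5 = {a, b, e, f}
Tree: B1–B2, B2–B3, B1–B4, B3–B5
Every bag has size at most 4, so the width is 4 − 1 = 3 and tw(G) ≤ 3. Conversely, {a, b, e, g} is a clique of size 4, and the vertices of any clique must share a bag in every tree decomposition; so some bag has ≥ 4 vertices and tw(G) ≥ 3. The upper and lower bounds meet at 3, so that is the treewidth.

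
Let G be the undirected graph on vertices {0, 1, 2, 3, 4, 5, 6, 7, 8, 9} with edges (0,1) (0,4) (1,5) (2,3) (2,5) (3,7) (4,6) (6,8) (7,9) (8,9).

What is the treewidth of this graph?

2

A width-2 tree decomposition is:
Bags: B1 = {0, 4, 6}  B2 = {0, 1, 6}  B3 = {1, 5, 6}  B4 = {2, 5, 6}  B5 = {2, 3, 6}  B6 = {3, 6, 7}  B7 = {6, 7, 9}  B8 = {6, 8, 9}
Tree: B1–B2, B2–B3, B3–B4, B4–B5, B5–B6, B6–B7, B7–B8
Each bag holds 3 vertices, so the decomposition has width 2, which upper-bounds the treewidth. The edges 6–4–0–1–5–2–3–7–9–8–6 form a cycle, so G is not a tree and its treewidth is at least 2. The upper and lower bounds meet at 2, so that is the treewidth.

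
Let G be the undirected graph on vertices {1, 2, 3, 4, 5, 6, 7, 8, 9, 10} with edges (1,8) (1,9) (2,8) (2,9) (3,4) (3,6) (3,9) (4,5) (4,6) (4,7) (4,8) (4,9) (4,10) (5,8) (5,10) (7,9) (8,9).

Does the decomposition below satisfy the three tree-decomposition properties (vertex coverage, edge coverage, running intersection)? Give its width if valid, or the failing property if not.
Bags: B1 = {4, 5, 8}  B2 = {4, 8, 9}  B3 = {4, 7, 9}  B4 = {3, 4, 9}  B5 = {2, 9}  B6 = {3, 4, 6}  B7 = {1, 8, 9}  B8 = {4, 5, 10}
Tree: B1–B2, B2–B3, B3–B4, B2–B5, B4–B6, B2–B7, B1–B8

No — edge (8,2) lies in no bag.

A tree decomposition must satisfy three properties: every vertex lies in some bag; for every edge, both endpoints lie together in some bag; and for every vertex, the bags containing it form a connected subtree. Here edge (8,2) lies in no bag, so the decomposition is invalid.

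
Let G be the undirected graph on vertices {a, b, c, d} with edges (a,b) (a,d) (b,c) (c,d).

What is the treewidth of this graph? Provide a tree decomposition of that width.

Treewidth 2.
One optimal decomposition is:
Bags: B1 = {a, b, c}  B2 = {a, c, d}
Tree: B1–B2

Each bag holds 3 vertices, so the decomposition has width 2, which upper-bounds the treewidth. Since a–b–c–d–a is a cycle in G, G is not acyclic. Forests are exactly the graphs of treewidth ≤ 1, so tw(G) ≥ 2. Therefore the treewidth is 2.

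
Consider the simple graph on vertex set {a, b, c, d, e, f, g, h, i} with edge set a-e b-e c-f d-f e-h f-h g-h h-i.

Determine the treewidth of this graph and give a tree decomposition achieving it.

Treewidth 1.
One optimal decomposition is:
Bags: B1 = {h, i}  B2 = {e, h}  B3 = {f, h}  B4 = {a, e}  B5 = {d, f}  B6 = {b, e}  B7 = {g, h}  B8 = {c, f}
Tree: B1–B2, B2–B3, B2–B4, B3–B5, B2–B6, B2–B7, B5–B8

The largest bag has 2 vertices, giving width 1; this decomposition certifies tw(G) ≤ 1. Since G has at least one edge (e.g. i–h), it is not an edgeless graph, so tw(G) ≥ 1. Combining the bounds, tw(G) = 1.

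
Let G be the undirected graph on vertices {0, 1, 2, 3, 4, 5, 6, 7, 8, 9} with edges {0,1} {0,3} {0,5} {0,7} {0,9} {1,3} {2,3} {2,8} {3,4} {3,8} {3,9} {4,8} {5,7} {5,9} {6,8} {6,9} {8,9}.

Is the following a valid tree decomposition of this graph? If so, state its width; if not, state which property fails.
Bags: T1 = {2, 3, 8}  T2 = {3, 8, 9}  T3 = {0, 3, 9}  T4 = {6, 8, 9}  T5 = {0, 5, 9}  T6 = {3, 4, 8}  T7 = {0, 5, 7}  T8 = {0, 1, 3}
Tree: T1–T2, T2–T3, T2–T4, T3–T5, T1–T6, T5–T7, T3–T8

Every vertex of G appears in some bag (union = {0, 1, 2, 3, 4, 5, 6, 7, 8, 9}); every edge is covered by a bag; and for each vertex v the set of bags containing v is connected in the bag tree. The decomposition is therefore valid. The largest bag has 3 vertices, so the width is 2.

Yes; width 2.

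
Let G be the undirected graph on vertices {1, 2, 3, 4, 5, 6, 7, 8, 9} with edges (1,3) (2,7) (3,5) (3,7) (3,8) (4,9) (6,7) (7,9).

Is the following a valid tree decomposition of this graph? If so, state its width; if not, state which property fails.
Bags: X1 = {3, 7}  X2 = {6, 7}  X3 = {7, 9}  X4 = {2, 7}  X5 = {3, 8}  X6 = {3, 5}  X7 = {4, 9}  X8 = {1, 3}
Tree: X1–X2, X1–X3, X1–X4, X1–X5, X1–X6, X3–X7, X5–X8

Yes; width 1.

Every vertex of G appears in some bag (union = {1, 2, 3, 4, 5, 6, 7, 8, 9}); every edge is covered by a bag; and for each vertex v the set of bags containing v is connected in the bag tree. The decomposition is therefore valid. The largest bag has 2 vertices, so the width is 1.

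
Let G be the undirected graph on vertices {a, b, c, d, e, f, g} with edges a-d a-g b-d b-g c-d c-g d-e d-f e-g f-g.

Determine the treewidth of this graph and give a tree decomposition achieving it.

Treewidth 2.
Bags: B1 = {b, d, g}  B2 = {c, d, g}  B3 = {d, f, g}  B4 = {a, d, g}  B5 = {d, e, g}
Tree: B1–B2, B2–B3, B3–B4, B4–B5

Every bag has size at most 3, so the width is 3 − 1 = 2 and tw(G) ≤ 2. For the lower bound, G contains the cycle g–b–d–c–g, so G is not a forest; only forests have treewidth ≤ 1, hence tw(G) ≥ 2. The upper and lower bounds meet at 2, so that is the treewidth.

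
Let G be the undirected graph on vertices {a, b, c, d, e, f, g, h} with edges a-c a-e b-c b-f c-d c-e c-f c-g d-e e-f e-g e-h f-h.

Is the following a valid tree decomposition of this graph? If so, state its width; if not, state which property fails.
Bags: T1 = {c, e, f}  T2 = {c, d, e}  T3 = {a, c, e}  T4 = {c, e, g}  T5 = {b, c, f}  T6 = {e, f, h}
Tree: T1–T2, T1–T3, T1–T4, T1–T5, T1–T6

Yes; width 2.

Vertex coverage: the bags together contain {a, b, c, d, e, f, g, h}, the full vertex set. Edge coverage: each edge of G has both endpoints in at least one bag. Running intersection: for every vertex, the bags containing it form a connected subtree. All three properties hold, so this is a valid tree decomposition of width max|bag| − 1 = 2, and hence tw(G) ≤ 2.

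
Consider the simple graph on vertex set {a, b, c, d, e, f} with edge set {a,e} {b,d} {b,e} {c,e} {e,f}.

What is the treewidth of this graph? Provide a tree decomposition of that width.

Treewidth 1.
One optimal decomposition is:
Bags: B1 = {b, e}  B2 = {a, e}  B3 = {c, e}  B4 = {e, f}  B5 = {b, d}
Tree: B1–B2, B2–B3, B2–B4, B1–B5

Every bag has size at most 2, so the width is 2 − 1 = 1 and tw(G) ≤ 1. G has an edge, so its treewidth is at least 1. Hence tw(G) = 1 exactly.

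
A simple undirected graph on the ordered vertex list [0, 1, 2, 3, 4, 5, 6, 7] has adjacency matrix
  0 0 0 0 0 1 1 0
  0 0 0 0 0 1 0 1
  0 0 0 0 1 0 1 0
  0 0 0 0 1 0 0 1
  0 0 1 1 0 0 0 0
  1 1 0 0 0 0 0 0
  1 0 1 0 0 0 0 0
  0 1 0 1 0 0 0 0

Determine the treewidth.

A width-2 tree decomposition is:
Bags: B1 = {0, 1, 5}  B2 = {0, 1, 7}  B3 = {0, 3, 7}  B4 = {0, 3, 4}  B5 = {0, 2, 4}  B6 = {0, 2, 6}
Tree: B1–B2, B2–B3, B3–B4, B4–B5, B5–B6
Each bag holds 3 vertices, so the decomposition has width 2, which upper-bounds the treewidth. Since 0–5–1–7–3–4–2–6–0 is a cycle in G, G is not acyclic. Forests are exactly the graphs of treewidth ≤ 1, so tw(G) ≥ 2. Hence tw(G) = 2 exactly.

2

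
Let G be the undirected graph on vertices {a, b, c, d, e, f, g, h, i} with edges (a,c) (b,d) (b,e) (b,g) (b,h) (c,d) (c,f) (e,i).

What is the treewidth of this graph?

1

A width-1 tree decomposition is:
Bags: B1 = {b, d}  B2 = {b, e}  B3 = {e, i}  B4 = {b, h}  B5 = {c, d}  B6 = {c, f}  B7 = {a, c}  B8 = {b, g}
Tree: B1–B2, B2–B3, B1–B4, B1–B5, B5–B6, B5–B7, B1–B8
Every bag has size at most 2, so the width is 2 − 1 = 1 and tw(G) ≤ 1. Any graph with an edge has treewidth ≥ 1, and G has the edge b–d. Hence tw(G) = 1 exactly.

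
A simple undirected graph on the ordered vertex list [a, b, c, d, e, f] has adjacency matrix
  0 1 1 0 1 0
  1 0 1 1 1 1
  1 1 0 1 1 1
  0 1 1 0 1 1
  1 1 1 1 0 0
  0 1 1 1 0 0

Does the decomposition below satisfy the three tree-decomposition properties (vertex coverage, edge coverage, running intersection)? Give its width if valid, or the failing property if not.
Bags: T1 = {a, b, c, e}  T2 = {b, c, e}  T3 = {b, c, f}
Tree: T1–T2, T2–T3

No — vertex d appears in no bag.

A tree decomposition must satisfy three properties: every vertex lies in some bag; for every edge, both endpoints lie together in some bag; and for every vertex, the bags containing it form a connected subtree. Here vertex d appears in no bag, so the decomposition is invalid.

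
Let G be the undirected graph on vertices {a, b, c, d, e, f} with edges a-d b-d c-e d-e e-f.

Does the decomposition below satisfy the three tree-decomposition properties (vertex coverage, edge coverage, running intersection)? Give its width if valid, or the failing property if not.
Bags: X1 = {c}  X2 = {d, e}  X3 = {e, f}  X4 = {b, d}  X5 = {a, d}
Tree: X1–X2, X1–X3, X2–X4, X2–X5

No — edge (e,c) lies in no bag.

A tree decomposition must satisfy three properties: every vertex lies in some bag; for every edge, both endpoints lie together in some bag; and for every vertex, the bags containing it form a connected subtree. Here edge (e,c) lies in no bag, so the decomposition is invalid.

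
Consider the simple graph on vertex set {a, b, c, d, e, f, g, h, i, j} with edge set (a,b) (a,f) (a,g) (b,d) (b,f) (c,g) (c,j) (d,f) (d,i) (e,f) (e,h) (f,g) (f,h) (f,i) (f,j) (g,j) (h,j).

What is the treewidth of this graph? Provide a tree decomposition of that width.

Treewidth 2.
One optimal decomposition is:
Bags: B1 = {a, b, f}  B2 = {b, d, f}  B3 = {d, f, i}  B4 = {a, f, g}  B5 = {f, g, j}  B6 = {c, g, j}  B7 = {f, h, j}  B8 = {e, f, h}
Tree: B1–B2, B2–B3, B1–B4, B4–B5, B5–B6, B5–B7, B7–B8

Every bag has size at most 3, so the width is 3 − 1 = 2 and tw(G) ≤ 2. On the other hand G contains the 3-clique {c, g, j}. A clique must lie in a single bag of any decomposition, so no decomposition can have width below 2. Hence tw(G) = 2 exactly.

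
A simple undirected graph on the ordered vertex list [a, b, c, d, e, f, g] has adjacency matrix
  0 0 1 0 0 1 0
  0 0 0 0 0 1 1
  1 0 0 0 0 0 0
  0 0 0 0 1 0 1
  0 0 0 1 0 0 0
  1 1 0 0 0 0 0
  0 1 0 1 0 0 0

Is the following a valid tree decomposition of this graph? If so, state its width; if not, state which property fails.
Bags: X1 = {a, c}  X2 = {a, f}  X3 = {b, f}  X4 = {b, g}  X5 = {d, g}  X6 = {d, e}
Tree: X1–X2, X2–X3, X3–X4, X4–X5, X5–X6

Vertex coverage: the bags together contain {a, b, c, d, e, f, g}, the full vertex set. Edge coverage: each edge of G has both endpoints in at least one bag. Running intersection: for every vertex, the bags containing it form a connected subtree. All three properties hold, so this is a valid tree decomposition of width max|bag| − 1 = 1, and hence tw(G) ≤ 1.

Yes; width 1.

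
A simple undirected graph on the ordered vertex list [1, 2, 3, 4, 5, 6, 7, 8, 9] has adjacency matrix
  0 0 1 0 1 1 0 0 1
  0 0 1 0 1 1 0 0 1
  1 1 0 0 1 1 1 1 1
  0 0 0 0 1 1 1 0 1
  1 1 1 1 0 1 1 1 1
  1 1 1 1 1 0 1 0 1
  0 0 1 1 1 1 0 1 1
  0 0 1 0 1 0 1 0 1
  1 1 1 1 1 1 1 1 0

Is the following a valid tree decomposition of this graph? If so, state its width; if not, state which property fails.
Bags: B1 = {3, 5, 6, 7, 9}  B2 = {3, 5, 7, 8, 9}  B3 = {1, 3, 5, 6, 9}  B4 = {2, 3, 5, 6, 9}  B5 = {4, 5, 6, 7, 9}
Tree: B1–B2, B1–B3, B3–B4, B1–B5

Yes; width 4.

Checking the three conditions: (i) the bags cover all of {1, 2, 3, 4, 5, 6, 7, 8, 9}; (ii) for each edge, some bag contains both endpoints; (iii) the bags containing any fixed vertex form a subtree. All hold, so the decomposition is valid with width 5 − 1 = 4.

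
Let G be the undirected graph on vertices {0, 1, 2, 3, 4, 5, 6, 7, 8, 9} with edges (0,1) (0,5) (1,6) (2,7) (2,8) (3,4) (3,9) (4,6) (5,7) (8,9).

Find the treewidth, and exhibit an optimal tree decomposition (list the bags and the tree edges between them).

Treewidth 2.
One optimal decomposition is:
Bags: B1 = {3, 4, 6}  B2 = {1, 3, 6}  B3 = {0, 1, 3}  B4 = {0, 3, 5}  B5 = {3, 5, 7}  B6 = {2, 3, 7}  B7 = {2, 3, 8}  B8 = {3, 8, 9}
Tree: B1–B2, B2–B3, B3–B4, B4–B5, B5–B6, B6–B7, B7–B8

Every bag has size at most 3, so the width is 3 − 1 = 2 and tw(G) ≤ 2. Since 3–4–6–1–0–5–7–2–8–9–3 is a cycle in G, G is not acyclic. Forests are exactly the graphs of treewidth ≤ 1, so tw(G) ≥ 2. The upper and lower bounds meet at 2, so that is the treewidth.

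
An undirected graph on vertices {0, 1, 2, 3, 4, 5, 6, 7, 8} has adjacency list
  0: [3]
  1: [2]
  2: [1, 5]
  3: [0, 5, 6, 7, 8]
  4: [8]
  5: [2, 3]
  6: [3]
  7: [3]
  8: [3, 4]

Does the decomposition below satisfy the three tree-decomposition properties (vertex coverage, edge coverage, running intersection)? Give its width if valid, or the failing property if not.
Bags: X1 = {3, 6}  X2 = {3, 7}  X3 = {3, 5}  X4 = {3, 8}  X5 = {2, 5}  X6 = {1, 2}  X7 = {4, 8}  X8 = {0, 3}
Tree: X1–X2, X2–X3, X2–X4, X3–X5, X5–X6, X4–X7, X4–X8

Every vertex of G appears in some bag (union = {0, 1, 2, 3, 4, 5, 6, 7, 8}); every edge is covered by a bag; and for each vertex v the set of bags containing v is connected in the bag tree. The decomposition is therefore valid. The largest bag has 2 vertices, so the width is 1.

Yes; width 1.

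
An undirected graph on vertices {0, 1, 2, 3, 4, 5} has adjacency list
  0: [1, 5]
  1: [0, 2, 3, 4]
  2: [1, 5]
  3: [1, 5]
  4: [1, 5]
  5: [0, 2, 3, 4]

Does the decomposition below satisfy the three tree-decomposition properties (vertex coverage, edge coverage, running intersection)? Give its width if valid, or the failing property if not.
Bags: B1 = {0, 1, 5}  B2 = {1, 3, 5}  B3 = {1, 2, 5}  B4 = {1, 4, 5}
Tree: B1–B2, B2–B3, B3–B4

Yes; width 2.

Every vertex of G appears in some bag (union = {0, 1, 2, 3, 4, 5}); every edge is covered by a bag; and for each vertex v the set of bags containing v is connected in the bag tree. The decomposition is therefore valid. The largest bag has 3 vertices, so the width is 2.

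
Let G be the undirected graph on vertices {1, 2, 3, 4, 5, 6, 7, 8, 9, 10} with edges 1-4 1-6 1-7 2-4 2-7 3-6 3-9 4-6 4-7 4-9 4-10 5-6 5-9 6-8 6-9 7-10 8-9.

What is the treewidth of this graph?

2

A width-2 tree decomposition is:
Bags: B1 = {1, 4, 7}  B2 = {1, 4, 6}  B3 = {4, 6, 9}  B4 = {6, 8, 9}  B5 = {4, 7, 10}  B6 = {3, 6, 9}  B7 = {2, 4, 7}  B8 = {5, 6, 9}
Tree: B1–B2, B2–B3, B3–B4, B1–B5, B3–B6, B5–B7, B3–B8
Each bag holds 3 vertices, so the decomposition has width 2, which upper-bounds the treewidth. Conversely, {6, 8, 9} is a clique of size 3, and the vertices of any clique must share a bag in every tree decomposition; so some bag has ≥ 3 vertices and tw(G) ≥ 2. The upper and lower bounds meet at 2, so that is the treewidth.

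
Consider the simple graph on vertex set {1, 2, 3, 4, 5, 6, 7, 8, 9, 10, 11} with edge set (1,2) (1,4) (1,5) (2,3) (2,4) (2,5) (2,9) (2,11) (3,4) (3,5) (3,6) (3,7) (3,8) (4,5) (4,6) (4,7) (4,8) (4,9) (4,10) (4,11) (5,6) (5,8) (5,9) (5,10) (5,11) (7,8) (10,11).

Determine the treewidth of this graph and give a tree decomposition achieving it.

Each bag holds 4 vertices, so the decomposition has width 3, which upper-bounds the treewidth. For the lower bound, the 4 vertices {3, 4, 5, 8} are pairwise adjacent, and any tree decomposition puts a clique entirely inside one bag — forcing width ≥ 3. Therefore the treewidth is 3.

Treewidth 3.
One such decomposition:
Bags: B1 = {1, 2, 4, 5}  B2 = {2, 4, 5, 11}  B3 = {4, 5, 10, 11}  B4 = {2, 4, 5, 9}  B5 = {2, 3, 4, 5}  B6 = {3, 4, 5, 8}  B7 = {3, 4, 5, 6}  B8 = {3, 4, 7, 8}
Tree: B1–B2, B2–B3, B2–B4, B4–B5, B5–B6, B5–B7, B6–B8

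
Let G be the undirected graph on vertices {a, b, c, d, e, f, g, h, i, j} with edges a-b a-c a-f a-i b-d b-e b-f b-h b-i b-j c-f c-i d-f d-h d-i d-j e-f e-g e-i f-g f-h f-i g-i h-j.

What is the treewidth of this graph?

3

A width-3 tree decomposition is:
Bags: B1 = {b, e, f, i}  B2 = {a, b, f, i}  B3 = {b, d, f, i}  B4 = {a, c, f, i}  B5 = {e, f, g, i}  B6 = {b, d, f, h}  B7 = {b, d, h, j}
Tree: B1–B2, B1–B3, B2–B4, B1–B5, B3–B6, B6–B7
Every bag has size at most 4, so the width is 4 − 1 = 3 and tw(G) ≤ 3. On the other hand G contains the 4-clique {b, d, h, j}. A clique must lie in a single bag of any decomposition, so no decomposition can have width below 3. The upper and lower bounds meet at 3, so that is the treewidth.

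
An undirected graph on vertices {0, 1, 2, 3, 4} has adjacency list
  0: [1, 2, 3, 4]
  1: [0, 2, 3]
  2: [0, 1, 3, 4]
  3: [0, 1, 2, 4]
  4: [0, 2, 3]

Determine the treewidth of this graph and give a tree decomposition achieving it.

Treewidth 3.
One such decomposition:
Bags: B1 = {0, 2, 3, 4}  B2 = {0, 1, 2, 3}
Tree: B1–B2

Every bag has size at most 4, so the width is 4 − 1 = 3 and tw(G) ≤ 3. On the other hand G contains the 4-clique {0, 1, 2, 3}. A clique must lie in a single bag of any decomposition, so no decomposition can have width below 3. Therefore the treewidth is 3.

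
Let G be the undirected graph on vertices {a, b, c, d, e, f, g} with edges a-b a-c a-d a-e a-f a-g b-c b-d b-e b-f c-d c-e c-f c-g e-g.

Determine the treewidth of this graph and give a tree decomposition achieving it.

Each bag holds 4 vertices, so the decomposition has width 3, which upper-bounds the treewidth. Conversely, {a, c, e, g} is a clique of size 4, and the vertices of any clique must share a bag in every tree decomposition; so some bag has ≥ 4 vertices and tw(G) ≥ 3. The upper and lower bounds meet at 3, so that is the treewidth.

Treewidth 3.
One optimal decomposition is:
Bags: B1 = {a, c, e, g}  B2 = {a, b, c, e}  B3 = {a, b, c, f}  B4 = {a, b, c, d}
Tree: B1–B2, B2–B3, B3–B4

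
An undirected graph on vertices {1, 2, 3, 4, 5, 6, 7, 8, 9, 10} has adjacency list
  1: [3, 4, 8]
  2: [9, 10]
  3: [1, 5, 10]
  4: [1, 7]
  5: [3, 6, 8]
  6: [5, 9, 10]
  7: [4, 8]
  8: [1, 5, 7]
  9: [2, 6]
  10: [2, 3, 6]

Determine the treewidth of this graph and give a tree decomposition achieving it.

Treewidth 2.
One optimal decomposition is:
Bags: B1 = {2, 9, 10}  B2 = {6, 9, 10}  B3 = {3, 6, 10}  B4 = {3, 5, 6}  B5 = {1, 3, 5}  B6 = {1, 5, 8}  B7 = {1, 4, 8}  B8 = {4, 7, 8}
Tree: B1–B2, B2–B3, B3–B4, B4–B5, B5–B6, B6–B7, B7–B8

The largest bag has 3 vertices, giving width 2; this decomposition certifies tw(G) ≤ 2. Since 2–9–6–10–2 is a cycle in G, G is not acyclic. Forests are exactly the graphs of treewidth ≤ 1, so tw(G) ≥ 2. Therefore the treewidth is 2.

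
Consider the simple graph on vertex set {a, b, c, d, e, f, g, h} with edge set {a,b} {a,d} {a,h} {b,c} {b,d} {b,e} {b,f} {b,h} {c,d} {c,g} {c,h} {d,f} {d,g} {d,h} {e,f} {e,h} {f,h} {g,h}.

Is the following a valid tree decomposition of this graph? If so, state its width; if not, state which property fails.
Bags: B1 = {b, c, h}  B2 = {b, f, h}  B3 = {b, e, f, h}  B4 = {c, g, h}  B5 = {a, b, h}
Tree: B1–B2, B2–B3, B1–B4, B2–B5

No — vertex d appears in no bag.

A tree decomposition must satisfy three properties: every vertex lies in some bag; for every edge, both endpoints lie together in some bag; and for every vertex, the bags containing it form a connected subtree. Here vertex d appears in no bag, so the decomposition is invalid.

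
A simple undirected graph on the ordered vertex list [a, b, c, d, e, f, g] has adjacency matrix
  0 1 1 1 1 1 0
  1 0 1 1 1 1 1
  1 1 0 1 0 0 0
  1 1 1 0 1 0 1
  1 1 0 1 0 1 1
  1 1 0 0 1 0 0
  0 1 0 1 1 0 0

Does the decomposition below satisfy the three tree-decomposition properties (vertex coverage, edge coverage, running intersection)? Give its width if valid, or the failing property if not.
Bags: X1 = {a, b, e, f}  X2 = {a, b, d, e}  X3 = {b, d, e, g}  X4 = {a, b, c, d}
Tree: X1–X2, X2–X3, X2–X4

Vertex coverage: the bags together contain {a, b, c, d, e, f, g}, the full vertex set. Edge coverage: each edge of G has both endpoints in at least one bag. Running intersection: for every vertex, the bags containing it form a connected subtree. All three properties hold, so this is a valid tree decomposition of width max|bag| − 1 = 3, and hence tw(G) ≤ 3.

Yes; width 3.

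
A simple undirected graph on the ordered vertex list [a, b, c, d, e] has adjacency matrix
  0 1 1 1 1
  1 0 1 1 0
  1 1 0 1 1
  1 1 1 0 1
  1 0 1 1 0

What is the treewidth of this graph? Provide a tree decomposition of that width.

Each bag holds 4 vertices, so the decomposition has width 3, which upper-bounds the treewidth. For the lower bound, the 4 vertices {a, c, d, e} are pairwise adjacent, and any tree decomposition puts a clique entirely inside one bag — forcing width ≥ 3. Therefore the treewidth is 3.

Treewidth 3.
Bags: B1 = {a, b, c, d}  B2 = {a, c, d, e}
Tree: B1–B2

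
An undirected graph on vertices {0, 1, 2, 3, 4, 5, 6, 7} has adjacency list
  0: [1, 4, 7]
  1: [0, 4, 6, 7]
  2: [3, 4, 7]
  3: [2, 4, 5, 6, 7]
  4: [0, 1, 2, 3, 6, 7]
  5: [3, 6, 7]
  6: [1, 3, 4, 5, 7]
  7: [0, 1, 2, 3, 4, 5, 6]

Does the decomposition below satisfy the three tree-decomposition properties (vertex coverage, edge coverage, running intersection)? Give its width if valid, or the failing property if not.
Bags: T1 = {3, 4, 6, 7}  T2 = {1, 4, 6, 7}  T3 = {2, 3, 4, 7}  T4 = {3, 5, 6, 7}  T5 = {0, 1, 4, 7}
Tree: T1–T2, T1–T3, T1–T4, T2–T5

Checking the three conditions: (i) the bags cover all of {0, 1, 2, 3, 4, 5, 6, 7}; (ii) for each edge, some bag contains both endpoints; (iii) the bags containing any fixed vertex form a subtree. All hold, so the decomposition is valid with width 4 − 1 = 3.

Yes; width 3.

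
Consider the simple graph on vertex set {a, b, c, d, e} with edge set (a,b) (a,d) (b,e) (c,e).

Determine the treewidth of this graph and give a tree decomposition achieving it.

Treewidth 1.
One such decomposition:
Bags: B1 = {a, d}  B2 = {a, b}  B3 = {b, e}  B4 = {c, e}
Tree: B1–B2, B2–B3, B3–B4

Every bag has size at most 2, so the width is 2 − 1 = 1 and tw(G) ≤ 1. Since G has at least one edge (e.g. d–a), it is not an edgeless graph, so tw(G) ≥ 1. The upper and lower bounds meet at 1, so that is the treewidth.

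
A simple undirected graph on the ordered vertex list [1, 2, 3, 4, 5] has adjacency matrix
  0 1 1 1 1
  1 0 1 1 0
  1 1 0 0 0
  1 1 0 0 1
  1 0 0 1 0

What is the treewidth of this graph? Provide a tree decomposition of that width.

Treewidth 2.
One such decomposition:
Bags: B1 = {1, 2, 4}  B2 = {1, 2, 3}  B3 = {1, 4, 5}
Tree: B1–B2, B1–B3

Each bag holds 3 vertices, so the decomposition has width 2, which upper-bounds the treewidth. On the other hand G contains the 3-clique {1, 2, 3}. A clique must lie in a single bag of any decomposition, so no decomposition can have width below 2. Hence tw(G) = 2 exactly.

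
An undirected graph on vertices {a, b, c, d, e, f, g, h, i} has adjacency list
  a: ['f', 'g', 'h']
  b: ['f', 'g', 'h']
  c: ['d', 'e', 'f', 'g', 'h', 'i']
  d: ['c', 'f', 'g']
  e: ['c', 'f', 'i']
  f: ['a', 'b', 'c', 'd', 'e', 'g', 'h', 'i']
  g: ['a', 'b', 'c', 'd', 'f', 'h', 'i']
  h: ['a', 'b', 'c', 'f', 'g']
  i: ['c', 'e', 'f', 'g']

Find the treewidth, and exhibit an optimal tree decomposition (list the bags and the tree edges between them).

The largest bag has 4 vertices, giving width 3; this decomposition certifies tw(G) ≤ 3. Conversely, {c, d, f, g} is a clique of size 4, and the vertices of any clique must share a bag in every tree decomposition; so some bag has ≥ 4 vertices and tw(G) ≥ 3. The upper and lower bounds meet at 3, so that is the treewidth.

Treewidth 3.
Bags: B1 = {a, f, g, h}  B2 = {b, f, g, h}  B3 = {c, f, g, h}  B4 = {c, f, g, i}  B5 = {c, d, f, g}  B6 = {c, e, f, i}
Tree: B1–B2, B1–B3, B3–B4, B3–B5, B4–B6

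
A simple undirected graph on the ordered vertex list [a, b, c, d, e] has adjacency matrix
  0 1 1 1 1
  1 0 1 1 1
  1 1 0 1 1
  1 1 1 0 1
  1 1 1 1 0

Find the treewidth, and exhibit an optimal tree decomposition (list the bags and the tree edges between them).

A single bag containing all 5 vertices is trivially a valid decomposition of width 4. For the lower bound, the 5 vertices {a, b, c, d, e} are pairwise adjacent, and any tree decomposition puts a clique entirely inside one bag — forcing width ≥ 4. Therefore the treewidth is 4.

Treewidth 4.
One such decomposition:
Bags: B1 = {a, b, c, d, e}
Tree: (single bag)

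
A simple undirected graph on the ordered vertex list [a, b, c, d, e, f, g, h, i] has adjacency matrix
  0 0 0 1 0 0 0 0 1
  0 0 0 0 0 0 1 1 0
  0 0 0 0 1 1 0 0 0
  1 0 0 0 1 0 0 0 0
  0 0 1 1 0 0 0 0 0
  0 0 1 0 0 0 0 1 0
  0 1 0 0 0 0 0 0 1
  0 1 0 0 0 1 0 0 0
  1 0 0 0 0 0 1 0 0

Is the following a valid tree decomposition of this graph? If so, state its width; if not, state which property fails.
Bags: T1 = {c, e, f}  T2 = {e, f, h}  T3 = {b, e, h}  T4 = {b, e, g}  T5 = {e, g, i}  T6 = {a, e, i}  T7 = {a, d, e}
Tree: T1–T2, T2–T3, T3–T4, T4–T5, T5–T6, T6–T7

Yes; width 2.

Checking the three conditions: (i) the bags cover all of {a, b, c, d, e, f, g, h, i}; (ii) for each edge, some bag contains both endpoints; (iii) the bags containing any fixed vertex form a subtree. All hold, so the decomposition is valid with width 3 − 1 = 2.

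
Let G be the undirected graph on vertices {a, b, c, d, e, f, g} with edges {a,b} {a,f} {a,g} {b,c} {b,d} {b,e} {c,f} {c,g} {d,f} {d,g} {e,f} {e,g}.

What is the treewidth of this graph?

A width-3 tree decomposition is:
Bags: B1 = {a, b, f, g}  B2 = {b, d, f, g}  B3 = {b, e, f, g}  B4 = {b, c, f, g}
Tree: B1–B2, B2–B3, B3–B4
Every bag has size at most 4, so the width is 4 − 1 = 3 and tw(G) ≤ 3. For the lower bound: the 4 vertex sets {a,f}, {b,d}, {g}, {e} are disjoint, each induces a connected subgraph, and every pair is joined by at least one edge of G. Contracting each set to a single vertex therefore yields K_{4} as a minor, and since treewidth is minor-monotone, tw(G) ≥ tw(K_{4}) = 3. The upper and lower bounds meet at 3, so that is the treewidth.

3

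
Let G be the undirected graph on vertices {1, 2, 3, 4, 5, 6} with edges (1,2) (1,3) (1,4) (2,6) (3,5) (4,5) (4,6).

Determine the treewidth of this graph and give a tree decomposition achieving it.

Treewidth 2.
Bags: B1 = {1, 3, 5}  B2 = {1, 4, 5}  B3 = {1, 2, 4}  B4 = {2, 4, 6}
Tree: B1–B2, B2–B3, B3–B4

Each bag holds 3 vertices, so the decomposition has width 2, which upper-bounds the treewidth. The edges 3–5–4–1–3 form a cycle, so G is not a tree and its treewidth is at least 2. Hence tw(G) = 2 exactly.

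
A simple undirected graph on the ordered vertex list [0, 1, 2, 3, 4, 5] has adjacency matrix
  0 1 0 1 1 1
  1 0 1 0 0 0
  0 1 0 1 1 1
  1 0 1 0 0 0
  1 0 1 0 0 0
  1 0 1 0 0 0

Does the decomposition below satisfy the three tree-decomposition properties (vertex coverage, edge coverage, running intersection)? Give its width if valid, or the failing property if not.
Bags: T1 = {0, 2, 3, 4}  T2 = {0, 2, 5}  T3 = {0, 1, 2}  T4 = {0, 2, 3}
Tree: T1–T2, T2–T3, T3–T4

No — bags containing vertex 3 are not connected in the tree.

A tree decomposition must satisfy three properties: every vertex lies in some bag; for every edge, both endpoints lie together in some bag; and for every vertex, the bags containing it form a connected subtree. Here bags containing vertex 3 are not connected in the tree, so the decomposition is invalid.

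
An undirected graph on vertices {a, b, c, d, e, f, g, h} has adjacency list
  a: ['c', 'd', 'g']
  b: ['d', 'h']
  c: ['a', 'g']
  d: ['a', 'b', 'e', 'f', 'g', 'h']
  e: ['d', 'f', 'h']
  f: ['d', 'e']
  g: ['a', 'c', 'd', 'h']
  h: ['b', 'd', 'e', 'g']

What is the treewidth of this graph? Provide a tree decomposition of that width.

Treewidth 2.
One optimal decomposition is:
Bags: B1 = {b, d, h}  B2 = {d, e, h}  B3 = {d, g, h}  B4 = {a, d, g}  B5 = {a, c, g}  B6 = {d, e, f}
Tree: B1–B2, B2–B3, B3–B4, B4–B5, B2–B6

The largest bag has 3 vertices, giving width 2; this decomposition certifies tw(G) ≤ 2. For the lower bound, the 3 vertices {a, d, g} are pairwise adjacent, and any tree decomposition puts a clique entirely inside one bag — forcing width ≥ 2. The upper and lower bounds meet at 2, so that is the treewidth.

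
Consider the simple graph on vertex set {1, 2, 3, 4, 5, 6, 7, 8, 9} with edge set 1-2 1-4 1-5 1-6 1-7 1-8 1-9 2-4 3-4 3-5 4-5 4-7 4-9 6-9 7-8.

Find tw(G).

2

A width-2 tree decomposition is:
Bags: B1 = {1, 4, 5}  B2 = {1, 4, 9}  B3 = {1, 4, 7}  B4 = {1, 6, 9}  B5 = {1, 2, 4}  B6 = {1, 7, 8}  B7 = {3, 4, 5}
Tree: B1–B2, B1–B3, B2–B4, B2–B5, B3–B6, B1–B7
The largest bag has 3 vertices, giving width 2; this decomposition certifies tw(G) ≤ 2. On the other hand G contains the 3-clique {1, 7, 8}. A clique must lie in a single bag of any decomposition, so no decomposition can have width below 2. The upper and lower bounds meet at 2, so that is the treewidth.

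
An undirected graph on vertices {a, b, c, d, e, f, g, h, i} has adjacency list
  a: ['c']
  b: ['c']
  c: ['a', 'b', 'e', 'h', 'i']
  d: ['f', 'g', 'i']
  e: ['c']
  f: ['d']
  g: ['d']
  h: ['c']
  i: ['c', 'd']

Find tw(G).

A width-1 tree decomposition is:
Bags: B1 = {c, e}  B2 = {c, i}  B3 = {b, c}  B4 = {a, c}  B5 = {d, i}  B6 = {d, f}  B7 = {d, g}  B8 = {c, h}
Tree: B1–B2, B1–B3, B1–B4, B2–B5, B5–B6, B6–B7, B1–B8
Each bag holds 2 vertices, so the decomposition has width 1, which upper-bounds the treewidth. G has an edge, so its treewidth is at least 1. Therefore the treewidth is 1.

1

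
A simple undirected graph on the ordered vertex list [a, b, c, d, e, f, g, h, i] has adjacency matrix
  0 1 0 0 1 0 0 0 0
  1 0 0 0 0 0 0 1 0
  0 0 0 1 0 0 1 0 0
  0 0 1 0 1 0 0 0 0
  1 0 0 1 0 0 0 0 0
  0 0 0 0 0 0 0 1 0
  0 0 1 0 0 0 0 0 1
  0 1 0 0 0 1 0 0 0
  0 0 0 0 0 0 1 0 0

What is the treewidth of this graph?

1

A width-1 tree decomposition is:
Bags: B1 = {g, i}  B2 = {c, g}  B3 = {c, d}  B4 = {d, e}  B5 = {a, e}  B6 = {a, b}  B7 = {b, h}  B8 = {f, h}
Tree: B1–B2, B2–B3, B3–B4, B4–B5, B5–B6, B6–B7, B7–B8
The largest bag has 2 vertices, giving width 1; this decomposition certifies tw(G) ≤ 1. Since G has at least one edge (e.g. i–g), it is not an edgeless graph, so tw(G) ≥ 1. Hence tw(G) = 1 exactly.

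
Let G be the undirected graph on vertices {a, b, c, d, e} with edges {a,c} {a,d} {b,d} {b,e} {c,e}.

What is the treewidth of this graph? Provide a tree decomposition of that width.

Each bag holds 3 vertices, so the decomposition has width 2, which upper-bounds the treewidth. Since e–b–d–a–c–e is a cycle in G, G is not acyclic. Forests are exactly the graphs of treewidth ≤ 1, so tw(G) ≥ 2. The upper and lower bounds meet at 2, so that is the treewidth.

Treewidth 2.
One optimal decomposition is:
Bags: B1 = {b, d, e}  B2 = {a, d, e}  B3 = {a, c, e}
Tree: B1–B2, B2–B3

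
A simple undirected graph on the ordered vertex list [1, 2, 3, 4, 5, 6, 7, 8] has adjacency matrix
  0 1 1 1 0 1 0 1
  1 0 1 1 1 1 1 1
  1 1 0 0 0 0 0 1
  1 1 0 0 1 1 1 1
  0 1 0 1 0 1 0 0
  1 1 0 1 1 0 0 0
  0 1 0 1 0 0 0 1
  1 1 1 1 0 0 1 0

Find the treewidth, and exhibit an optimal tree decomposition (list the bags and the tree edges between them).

Treewidth 3.
Bags: B1 = {1, 2, 4, 6}  B2 = {1, 2, 4, 8}  B3 = {2, 4, 7, 8}  B4 = {1, 2, 3, 8}  B5 = {2, 4, 5, 6}
Tree: B1–B2, B2–B3, B2–B4, B1–B5

Every bag has size at most 4, so the width is 4 − 1 = 3 and tw(G) ≤ 3. For the lower bound, the 4 vertices {1, 2, 3, 8} are pairwise adjacent, and any tree decomposition puts a clique entirely inside one bag — forcing width ≥ 3. Therefore the treewidth is 3.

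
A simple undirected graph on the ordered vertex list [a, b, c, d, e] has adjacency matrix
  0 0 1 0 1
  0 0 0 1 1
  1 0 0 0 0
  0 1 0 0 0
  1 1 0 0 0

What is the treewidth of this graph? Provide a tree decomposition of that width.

Every bag has size at most 2, so the width is 2 − 1 = 1 and tw(G) ≤ 1. G has an edge, so its treewidth is at least 1. Hence tw(G) = 1 exactly.

Treewidth 1.
One optimal decomposition is:
Bags: B1 = {a, c}  B2 = {a, e}  B3 = {b, e}  B4 = {b, d}
Tree: B1–B2, B2–B3, B3–B4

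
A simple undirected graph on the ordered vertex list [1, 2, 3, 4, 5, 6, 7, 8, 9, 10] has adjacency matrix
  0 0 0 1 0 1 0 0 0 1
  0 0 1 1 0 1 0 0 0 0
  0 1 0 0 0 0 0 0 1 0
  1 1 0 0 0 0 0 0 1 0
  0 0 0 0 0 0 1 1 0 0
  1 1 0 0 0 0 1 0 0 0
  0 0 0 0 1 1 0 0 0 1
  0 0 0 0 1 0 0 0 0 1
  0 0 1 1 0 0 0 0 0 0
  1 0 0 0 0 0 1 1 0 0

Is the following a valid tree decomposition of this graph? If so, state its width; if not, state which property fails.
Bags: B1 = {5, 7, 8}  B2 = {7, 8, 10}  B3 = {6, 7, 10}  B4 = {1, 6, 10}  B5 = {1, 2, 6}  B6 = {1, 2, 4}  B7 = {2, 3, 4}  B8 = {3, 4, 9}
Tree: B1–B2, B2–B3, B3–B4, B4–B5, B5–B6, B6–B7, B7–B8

Yes; width 2.

Vertex coverage: the bags together contain {1, 2, 3, 4, 5, 6, 7, 8, 9, 10}, the full vertex set. Edge coverage: each edge of G has both endpoints in at least one bag. Running intersection: for every vertex, the bags containing it form a connected subtree. All three properties hold, so this is a valid tree decomposition of width max|bag| − 1 = 2, and hence tw(G) ≤ 2.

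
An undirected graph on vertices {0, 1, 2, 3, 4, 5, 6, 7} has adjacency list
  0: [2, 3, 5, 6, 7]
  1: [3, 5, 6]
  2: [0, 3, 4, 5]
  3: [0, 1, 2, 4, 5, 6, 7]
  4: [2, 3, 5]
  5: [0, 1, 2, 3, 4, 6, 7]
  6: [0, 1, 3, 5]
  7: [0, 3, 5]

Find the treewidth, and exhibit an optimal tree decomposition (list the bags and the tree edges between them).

Treewidth 3.
One optimal decomposition is:
Bags: B1 = {0, 3, 5, 6}  B2 = {0, 2, 3, 5}  B3 = {2, 3, 4, 5}  B4 = {0, 3, 5, 7}  B5 = {1, 3, 5, 6}
Tree: B1–B2, B2–B3, B1–B4, B1–B5

Every bag has size at most 4, so the width is 4 − 1 = 3 and tw(G) ≤ 3. Conversely, {0, 2, 3, 5} is a clique of size 4, and the vertices of any clique must share a bag in every tree decomposition; so some bag has ≥ 4 vertices and tw(G) ≥ 3. Therefore the treewidth is 3.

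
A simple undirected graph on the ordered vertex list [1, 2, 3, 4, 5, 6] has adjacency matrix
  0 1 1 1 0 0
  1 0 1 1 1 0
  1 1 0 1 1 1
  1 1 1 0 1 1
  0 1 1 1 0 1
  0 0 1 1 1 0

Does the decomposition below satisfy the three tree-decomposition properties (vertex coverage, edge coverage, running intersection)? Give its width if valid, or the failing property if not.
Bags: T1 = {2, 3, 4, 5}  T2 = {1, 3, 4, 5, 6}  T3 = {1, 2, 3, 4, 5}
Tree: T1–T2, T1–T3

A tree decomposition must satisfy three properties: every vertex lies in some bag; for every edge, both endpoints lie together in some bag; and for every vertex, the bags containing it form a connected subtree. Here bags containing vertex 1 are not connected in the tree, so the decomposition is invalid.

No — bags containing vertex 1 are not connected in the tree.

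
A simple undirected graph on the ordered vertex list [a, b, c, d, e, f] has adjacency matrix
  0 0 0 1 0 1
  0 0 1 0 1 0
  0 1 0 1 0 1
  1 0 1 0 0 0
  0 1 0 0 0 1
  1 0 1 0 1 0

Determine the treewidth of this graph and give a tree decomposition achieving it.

Treewidth 2.
One optimal decomposition is:
Bags: B1 = {a, d, f}  B2 = {c, d, f}  B3 = {c, e, f}  B4 = {b, c, e}
Tree: B1–B2, B2–B3, B3–B4

Every bag has size at most 3, so the width is 3 − 1 = 2 and tw(G) ≤ 2. The edges a–d–c–f–a form a cycle, so G is not a tree and its treewidth is at least 2. The upper and lower bounds meet at 2, so that is the treewidth.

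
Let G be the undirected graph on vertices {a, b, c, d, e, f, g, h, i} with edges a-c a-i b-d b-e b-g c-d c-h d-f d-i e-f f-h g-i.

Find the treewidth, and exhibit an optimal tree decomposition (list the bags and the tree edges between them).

Each bag holds 4 vertices, so the decomposition has width 3, which upper-bounds the treewidth. For the lower bound: the 4 vertex sets {e,f,h}, {b}, {d}, {a,c,g,i} are disjoint, each induces a connected subgraph, and every pair is joined by at least one edge of G. Contracting each set to a single vertex therefore yields K_{4} as a minor, and since treewidth is minor-monotone, tw(G) ≥ tw(K_{4}) = 3. Therefore the treewidth is 3.

Treewidth 3.
Bags: B1 = {b, e, f, h}  B2 = {b, d, f, h}  B3 = {b, c, d, h}  B4 = {b, c, d, g}  B5 = {c, d, g, i}  B6 = {a, c, g, i}
Tree: B1–B2, B2–B3, B3–B4, B4–B5, B5–B6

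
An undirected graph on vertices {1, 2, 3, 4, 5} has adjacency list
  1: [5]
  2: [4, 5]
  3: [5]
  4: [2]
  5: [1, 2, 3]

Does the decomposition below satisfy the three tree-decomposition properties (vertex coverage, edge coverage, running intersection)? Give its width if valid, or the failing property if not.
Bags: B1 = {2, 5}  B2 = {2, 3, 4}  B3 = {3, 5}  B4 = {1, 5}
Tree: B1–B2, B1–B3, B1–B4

No — bags containing vertex 3 are not connected in the tree.

A tree decomposition must satisfy three properties: every vertex lies in some bag; for every edge, both endpoints lie together in some bag; and for every vertex, the bags containing it form a connected subtree. Here bags containing vertex 3 are not connected in the tree, so the decomposition is invalid.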